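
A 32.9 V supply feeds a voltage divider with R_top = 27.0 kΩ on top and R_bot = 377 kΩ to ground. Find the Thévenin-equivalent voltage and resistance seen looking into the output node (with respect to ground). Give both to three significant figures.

V_th = 30.7 V, R_th = 25.2 kΩ

V_th is the open-circuit tap voltage: 32.9 × 377/(27.0 + 377) = 30.7 V.
With the supply zeroed, R_top and R_bot appear in parallel from the tap: R_th = R_top‖R_bot = (27.0 × 377)/404.0 = 25.2 kΩ.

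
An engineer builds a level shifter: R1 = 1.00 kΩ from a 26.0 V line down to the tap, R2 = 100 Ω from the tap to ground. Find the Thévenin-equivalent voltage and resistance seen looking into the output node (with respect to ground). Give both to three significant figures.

V_th = 2.36 V, R_th = 90.9 Ω

V_th is the open-circuit tap voltage: 26.0 × 100/(1000 + 100) = 2.36 V.
With the supply zeroed, R1 and R2 appear in parallel from the tap: R_th = R1‖R2 = (1000 × 100)/1100 = 90.9 Ω.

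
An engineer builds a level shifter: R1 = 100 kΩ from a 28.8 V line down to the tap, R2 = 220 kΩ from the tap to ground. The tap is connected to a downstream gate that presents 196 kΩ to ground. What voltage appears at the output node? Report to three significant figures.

V_out ≈ 14.7 V

The load sits in parallel with R2: R2‖R_L = (220 × 196) / (220 + 196) = 103.7 kΩ.
V_out = 28.8 × 103.7 / (100 + 103.7) = 28.8 × 103.7/203.7 = 14.7 V.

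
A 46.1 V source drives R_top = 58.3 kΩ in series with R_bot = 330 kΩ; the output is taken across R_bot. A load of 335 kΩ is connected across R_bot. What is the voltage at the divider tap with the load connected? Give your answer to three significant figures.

V_out ≈ 34.1 V

The load sits in parallel with R_bot: R_bot‖R_L = (330 × 335) / (330 + 335) = 166.2 kΩ.
V_out = 46.1 × 166.2 / (58.3 + 166.2) = 46.1 × 166.2/224.5 = 34.1 V.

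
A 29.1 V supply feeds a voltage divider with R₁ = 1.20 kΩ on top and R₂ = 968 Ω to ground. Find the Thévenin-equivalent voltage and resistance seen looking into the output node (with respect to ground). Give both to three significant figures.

V_th = 13.0 V, R_th = 536 Ω

V_th is the open-circuit tap voltage: 29.1 × 968/(1200 + 968) = 13.0 V.
With the supply zeroed, R₁ and R₂ appear in parallel from the tap: R_th = R₁‖R₂ = (1200 × 968)/2168 = 536 Ω.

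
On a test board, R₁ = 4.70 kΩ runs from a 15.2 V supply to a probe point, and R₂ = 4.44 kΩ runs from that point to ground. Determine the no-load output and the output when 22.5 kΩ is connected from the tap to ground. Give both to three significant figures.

Open-circuit: V = 15.2 × 4.44/(4.70 + 4.44) = 7.38 V.
With the load, R₂ becomes R₂‖R_L = 3.708 kΩ, so V = 15.2 × 3.708/8.408 = 6.70 V.

Unloaded: 7.38 V; loaded: 6.70 V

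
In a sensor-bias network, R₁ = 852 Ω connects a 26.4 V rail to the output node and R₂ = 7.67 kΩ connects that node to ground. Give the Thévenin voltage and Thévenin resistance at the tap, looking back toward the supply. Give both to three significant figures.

V_th is the open-circuit tap voltage: 26.4 × 7670/(852 + 7670) = 23.8 V.
With the supply zeroed, R₁ and R₂ appear in parallel from the tap: R_th = R₁‖R₂ = (852 × 7670)/8522 = 767 Ω.

V_th = 23.8 V, R_th = 767 Ω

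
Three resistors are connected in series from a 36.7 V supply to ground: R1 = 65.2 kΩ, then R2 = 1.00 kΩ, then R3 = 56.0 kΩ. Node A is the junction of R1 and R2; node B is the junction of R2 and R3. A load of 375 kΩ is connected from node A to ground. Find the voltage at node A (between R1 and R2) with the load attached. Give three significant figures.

V ≈ 15.8 V

Below node A the series string R2+R3 = 57.00 kΩ sits in parallel with the 375 kΩ load: 49.48 kΩ.
V_A = 36.7 × 49.48/(65.2 + 49.48) = 15.8 V.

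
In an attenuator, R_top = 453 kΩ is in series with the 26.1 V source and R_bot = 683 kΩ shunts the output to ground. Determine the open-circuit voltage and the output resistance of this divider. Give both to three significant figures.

V_th is the open-circuit tap voltage: 26.1 × 683/(453 + 683) = 15.7 V.
With the supply zeroed, R_top and R_bot appear in parallel from the tap: R_th = R_top‖R_bot = (453 × 683)/1136 = 272 kΩ.

V_th = 15.7 V, R_th = 272 kΩ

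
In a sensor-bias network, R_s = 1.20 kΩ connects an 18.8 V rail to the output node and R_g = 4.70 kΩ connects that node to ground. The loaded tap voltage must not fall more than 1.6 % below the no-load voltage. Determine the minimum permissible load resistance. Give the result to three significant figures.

Output resistance R_th = R_s‖R_g = (1200 × 4700)/5900 = 955.9 Ω.
The fractional drop is R_th/(R_th + R_L); requiring this ≤ 0.0160 gives R_L ≥ R_th(1/0.0160 − 1) = 955.9 × 61.50 = 58.8 kΩ.

R_L(min) ≈ 58.8 kΩ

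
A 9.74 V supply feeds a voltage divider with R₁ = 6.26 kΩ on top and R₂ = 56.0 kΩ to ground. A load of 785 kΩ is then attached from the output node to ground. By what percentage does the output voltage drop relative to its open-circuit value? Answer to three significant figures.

0.712 %

The divider's output (Thévenin) resistance is R₁‖R₂ = 5.631 kΩ.
Fractional drop under load = R_th/(R_th + R_L) = 5.631 / (5.631 + 785) = 0.007122.
So the output falls by 0.712 %.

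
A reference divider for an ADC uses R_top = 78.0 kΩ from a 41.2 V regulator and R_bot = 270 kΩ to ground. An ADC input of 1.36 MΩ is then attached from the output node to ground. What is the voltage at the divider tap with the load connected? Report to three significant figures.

V_out ≈ 30.6 V

The load sits in parallel with R_bot: R_bot‖R_L = (270 × 1360) / (270 + 1360) = 225.3 kΩ.
V_out = 41.2 × 225.3 / (78.0 + 225.3) = 41.2 × 225.3/303.3 = 30.6 V.
(Unloaded it would have been 32.0 V.)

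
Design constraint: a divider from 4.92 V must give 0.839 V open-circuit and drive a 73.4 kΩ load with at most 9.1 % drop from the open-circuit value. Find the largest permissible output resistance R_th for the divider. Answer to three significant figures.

Loading drop = R_th/(R_th + R_L) ≤ 0.0910, so R_th ≤ R_L · ε/(1−ε) = 73.4 kΩ × 0.0910/0.9090 = 7.35 kΩ.
(Any R1, R2 with R2/(R1+R2) = 0.171 and R1‖R2 ≤ 7.35 kΩ will meet the spec.)

R_th ≤ 7.35 kΩ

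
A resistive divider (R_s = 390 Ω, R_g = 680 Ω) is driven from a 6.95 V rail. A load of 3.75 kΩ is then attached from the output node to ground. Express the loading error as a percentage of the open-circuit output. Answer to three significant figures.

6.20 %

The divider's output (Thévenin) resistance is R_s‖R_g = 247.9 Ω.
Fractional drop under load = R_th/(R_th + R_L) = 247.9 / (247.9 + 3750) = 0.06200.
So the output falls by 6.20 %.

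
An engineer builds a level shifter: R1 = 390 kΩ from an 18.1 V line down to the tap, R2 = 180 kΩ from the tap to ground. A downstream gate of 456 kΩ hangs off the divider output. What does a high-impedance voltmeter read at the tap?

The load sits in parallel with R2: R2‖R_L = (180 × 456) / (180 + 456) = 129.1 kΩ.
V_out = 18.1 × 129.1 / (390 + 129.1) = 18.1 × 129.1/519.1 = 4.50 V.
(Unloaded it would have been 5.72 V.)

V_out ≈ 4.50 V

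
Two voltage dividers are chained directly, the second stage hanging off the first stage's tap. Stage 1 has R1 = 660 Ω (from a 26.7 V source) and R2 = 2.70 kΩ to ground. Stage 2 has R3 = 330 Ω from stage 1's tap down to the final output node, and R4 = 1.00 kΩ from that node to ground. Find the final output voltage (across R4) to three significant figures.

V_out ≈ 11.5 V

Stage 2 presents R3+R4 = 1330 Ω as a load on stage 1's tap.
Stage 1's lower leg becomes R2‖(R3+R4) = 891.1 Ω, so V_mid = 26.7 × 891.1/1551 = 15.34 V.
Stage 2 is itself unloaded: V_out = V_mid × R4/(R3+R4) = 15.34 × 1000/1330 = 11.5 V.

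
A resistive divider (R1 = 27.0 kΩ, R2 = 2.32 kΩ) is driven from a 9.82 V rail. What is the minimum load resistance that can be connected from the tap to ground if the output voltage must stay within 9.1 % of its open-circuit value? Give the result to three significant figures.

Output resistance R_th = R1‖R2 = (27.0 × 2.32)/29.32 = 2.136 kΩ.
The fractional drop is R_th/(R_th + R_L); requiring this ≤ 0.0910 gives R_L ≥ R_th(1/0.0910 − 1) = 2.136 × 9.989 = 21.3 kΩ.

R_L(min) ≈ 21.3 kΩ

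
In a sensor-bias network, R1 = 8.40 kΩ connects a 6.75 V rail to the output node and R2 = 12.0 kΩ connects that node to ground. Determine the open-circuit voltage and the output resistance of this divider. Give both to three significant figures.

V_th = 3.97 V, R_th = 4.94 kΩ

V_th is the open-circuit tap voltage: 6.75 × 12.0/(8.40 + 12.0) = 3.97 V.
With the supply zeroed, R1 and R2 appear in parallel from the tap: R_th = R1‖R2 = (8.40 × 12.0)/20.40 = 4.94 kΩ.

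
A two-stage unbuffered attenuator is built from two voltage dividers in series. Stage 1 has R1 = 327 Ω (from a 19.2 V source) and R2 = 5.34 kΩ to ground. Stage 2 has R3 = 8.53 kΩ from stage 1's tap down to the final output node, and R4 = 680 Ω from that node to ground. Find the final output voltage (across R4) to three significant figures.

V_out ≈ 1.29 V

Stage 2 presents R3+R4 = 9210 Ω as a load on stage 1's tap.
Stage 1's lower leg becomes R2‖(R3+R4) = 3380 Ω, so V_mid = 19.2 × 3380/3707 = 17.51 V.
Stage 2 is itself unloaded: V_out = V_mid × R4/(R3+R4) = 17.51 × 680/9210 = 1.29 V.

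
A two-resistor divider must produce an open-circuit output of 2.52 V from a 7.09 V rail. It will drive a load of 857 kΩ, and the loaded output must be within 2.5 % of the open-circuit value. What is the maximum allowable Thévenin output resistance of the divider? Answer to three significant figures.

Loading drop = R_th/(R_th + R_L) ≤ 0.0250, so R_th ≤ R_L · ε/(1−ε) = 857 kΩ × 0.0250/0.9750 = 22.0 kΩ.

R_th ≤ 22.0 kΩ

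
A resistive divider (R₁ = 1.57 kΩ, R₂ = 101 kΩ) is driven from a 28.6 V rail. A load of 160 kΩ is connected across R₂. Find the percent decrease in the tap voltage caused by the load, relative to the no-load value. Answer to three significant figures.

The divider's output (Thévenin) resistance is R₁‖R₂ = 1.546 kΩ.
Fractional drop under load = R_th/(R_th + R_L) = 1.546 / (1.546 + 160) = 0.009570.
So the output falls by 0.957 %.

0.957 %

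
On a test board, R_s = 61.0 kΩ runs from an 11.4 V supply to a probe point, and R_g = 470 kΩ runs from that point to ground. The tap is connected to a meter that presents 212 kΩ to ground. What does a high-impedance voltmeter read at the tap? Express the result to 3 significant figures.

V_out ≈ 8.04 V

The load sits in parallel with R_g: R_g‖R_L = (470 × 212) / (470 + 212) = 146.1 kΩ.
V_out = 11.4 × 146.1 / (61.0 + 146.1) = 11.4 × 146.1/207.1 = 8.04 V.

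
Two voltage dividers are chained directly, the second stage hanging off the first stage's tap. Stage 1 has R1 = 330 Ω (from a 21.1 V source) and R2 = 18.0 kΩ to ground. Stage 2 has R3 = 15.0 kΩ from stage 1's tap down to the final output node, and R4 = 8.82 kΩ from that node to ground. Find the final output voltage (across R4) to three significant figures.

V_out ≈ 7.57 V

Stage 2 presents R3+R4 = 23820 Ω as a load on stage 1's tap.
Stage 1's lower leg becomes R2‖(R3+R4) = 10250 Ω, so V_mid = 21.1 × 10250/10580 = 20.44 V.
Stage 2 is itself unloaded: V_out = V_mid × R4/(R3+R4) = 20.44 × 8820/23820 = 7.57 V.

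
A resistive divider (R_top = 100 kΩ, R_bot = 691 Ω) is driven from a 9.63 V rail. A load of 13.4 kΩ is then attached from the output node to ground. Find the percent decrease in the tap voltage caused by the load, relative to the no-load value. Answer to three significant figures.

The divider's output (Thévenin) resistance is R_top‖R_bot = 686.3 Ω.
Fractional drop under load = R_th/(R_th + R_L) = 686.3 / (686.3 + 13400) = 0.04872.
So the output falls by 4.87 %.

4.87 %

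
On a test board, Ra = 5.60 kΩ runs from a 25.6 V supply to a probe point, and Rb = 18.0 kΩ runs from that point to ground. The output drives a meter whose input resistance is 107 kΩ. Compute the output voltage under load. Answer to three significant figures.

The load sits in parallel with Rb: Rb‖R_L = (18.0 × 107) / (18.0 + 107) = 15.41 kΩ.
V_out = 25.6 × 15.41 / (5.60 + 15.41) = 25.6 × 15.41/21.01 = 18.8 V.
(Unloaded it would have been 19.5 V.)

V_out ≈ 18.8 V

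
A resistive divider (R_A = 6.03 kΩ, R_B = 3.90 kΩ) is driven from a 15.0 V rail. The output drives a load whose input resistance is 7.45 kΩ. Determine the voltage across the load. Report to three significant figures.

The load sits in parallel with R_B: R_B‖R_L = (3.90 × 7.45) / (3.90 + 7.45) = 2.560 kΩ.
V_out = 15.0 × 2.560 / (6.03 + 2.560) = 15.0 × 2.560/8.590 = 4.47 V.

V_out ≈ 4.47 V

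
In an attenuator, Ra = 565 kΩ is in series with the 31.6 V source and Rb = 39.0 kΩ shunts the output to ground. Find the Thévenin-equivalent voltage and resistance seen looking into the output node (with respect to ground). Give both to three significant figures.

V_th is the open-circuit tap voltage: 31.6 × 39.0/(565 + 39.0) = 2.04 V.
With the supply zeroed, Ra and Rb appear in parallel from the tap: R_th = Ra‖Rb = (565 × 39.0)/604.0 = 36.5 kΩ.

V_th = 2.04 V, R_th = 36.5 kΩ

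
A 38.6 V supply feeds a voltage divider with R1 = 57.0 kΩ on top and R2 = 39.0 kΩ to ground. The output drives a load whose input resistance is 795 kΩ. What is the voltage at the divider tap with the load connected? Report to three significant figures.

V_out ≈ 15.2 V

The load sits in parallel with R2: R2‖R_L = (39.0 × 795) / (39.0 + 795) = 37.18 kΩ.
V_out = 38.6 × 37.18 / (57.0 + 37.18) = 38.6 × 37.18/94.18 = 15.2 V.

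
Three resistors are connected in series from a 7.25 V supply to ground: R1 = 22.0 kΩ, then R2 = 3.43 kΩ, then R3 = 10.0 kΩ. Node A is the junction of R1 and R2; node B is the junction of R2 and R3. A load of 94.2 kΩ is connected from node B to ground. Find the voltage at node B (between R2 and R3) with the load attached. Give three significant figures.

At node B, R3 is in parallel with the load: R3‖R_L = 9.040 kΩ.
Below node A the resistance is R2 + (R3‖R_L) = 12.47 kΩ, so V_A = 7.25 × 12.47/34.47 = 2.623 V.
Then V_B = V_A × (R3‖R_L)/(R2 + R3‖R_L) = 2.623 × 9.040/12.47 = 1.90 V.

V ≈ 1.90 V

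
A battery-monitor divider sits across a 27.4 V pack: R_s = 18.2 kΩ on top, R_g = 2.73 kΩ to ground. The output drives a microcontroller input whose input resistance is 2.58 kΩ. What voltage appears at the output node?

The load sits in parallel with R_g: R_g‖R_L = (2.73 × 2.58) / (2.73 + 2.58) = 1.326 kΩ.
V_out = 27.4 × 1.326 / (18.2 + 1.326) = 27.4 × 1.326/19.53 = 1.86 V.
(Unloaded it would have been 3.57 V.)

V_out ≈ 1.86 V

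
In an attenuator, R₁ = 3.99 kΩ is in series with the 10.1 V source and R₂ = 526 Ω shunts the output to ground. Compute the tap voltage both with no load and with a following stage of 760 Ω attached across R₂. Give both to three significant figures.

Unloaded: 1.18 V; loaded: 0.730 V

Open-circuit: V = 10.1 × 526/(3990 + 526) = 1.18 V.
With the load, R₂ becomes R₂‖R_L = 310.9 Ω, so V = 10.1 × 310.9/4301 = 0.730 V.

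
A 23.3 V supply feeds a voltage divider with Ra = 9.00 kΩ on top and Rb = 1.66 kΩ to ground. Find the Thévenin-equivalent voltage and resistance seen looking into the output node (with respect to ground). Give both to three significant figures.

V_th = 3.63 V, R_th = 1.40 kΩ

V_th is the open-circuit tap voltage: 23.3 × 1.66/(9.00 + 1.66) = 3.63 V.
With the supply zeroed, Ra and Rb appear in parallel from the tap: R_th = Ra‖Rb = (9.00 × 1.66)/10.66 = 1.40 kΩ.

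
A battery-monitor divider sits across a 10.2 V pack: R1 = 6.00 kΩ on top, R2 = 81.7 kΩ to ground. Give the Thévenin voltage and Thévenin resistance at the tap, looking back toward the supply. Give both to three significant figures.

V_th is the open-circuit tap voltage: 10.2 × 81.7/(6.00 + 81.7) = 9.50 V.
With the supply zeroed, R1 and R2 appear in parallel from the tap: R_th = R1‖R2 = (6.00 × 81.7)/87.70 = 5.59 kΩ.

V_th = 9.50 V, R_th = 5.59 kΩ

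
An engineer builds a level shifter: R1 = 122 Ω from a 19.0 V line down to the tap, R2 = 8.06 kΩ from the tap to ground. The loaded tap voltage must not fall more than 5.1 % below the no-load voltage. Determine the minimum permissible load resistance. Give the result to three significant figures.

R_L(min) ≈ 2.24 kΩ

Output resistance R_th = R1‖R2 = (122 × 8060)/8182 = 120.2 Ω.
The fractional drop is R_th/(R_th + R_L); requiring this ≤ 0.0510 gives R_L ≥ R_th(1/0.0510 − 1) = 120.2 × 18.61 = 2.24 kΩ.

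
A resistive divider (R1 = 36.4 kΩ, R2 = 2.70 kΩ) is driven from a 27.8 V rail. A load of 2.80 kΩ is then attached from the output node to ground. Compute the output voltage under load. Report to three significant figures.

The load sits in parallel with R2: R2‖R_L = (2.70 × 2.80) / (2.70 + 2.80) = 1.375 kΩ.
V_out = 27.8 × 1.375 / (36.4 + 1.375) = 27.8 × 1.375/37.77 = 1.01 V.
(Unloaded it would have been 1.92 V.)

V_out ≈ 1.01 V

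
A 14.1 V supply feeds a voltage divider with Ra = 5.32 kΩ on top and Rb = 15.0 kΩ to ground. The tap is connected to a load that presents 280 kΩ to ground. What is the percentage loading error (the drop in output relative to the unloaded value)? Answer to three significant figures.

1.38 %

The divider's output (Thévenin) resistance is Ra‖Rb = 3.927 kΩ.
Fractional drop under load = R_th/(R_th + R_L) = 3.927 / (3.927 + 280) = 0.01383.
So the output falls by 1.38 %.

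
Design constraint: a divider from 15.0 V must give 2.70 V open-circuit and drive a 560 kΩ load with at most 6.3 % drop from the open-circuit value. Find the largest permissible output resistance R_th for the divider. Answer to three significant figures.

R_th ≤ 37.7 kΩ

Loading drop = R_th/(R_th + R_L) ≤ 0.0630, so R_th ≤ R_L · ε/(1−ε) = 560 kΩ × 0.0630/0.9370 = 37.7 kΩ.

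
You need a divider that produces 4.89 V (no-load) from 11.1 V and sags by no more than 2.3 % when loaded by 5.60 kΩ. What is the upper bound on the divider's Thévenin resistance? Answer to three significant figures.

R_th ≤ 132 Ω

Loading drop = R_th/(R_th + R_L) ≤ 0.0230, so R_th ≤ R_L · ε/(1−ε) = 5.60 kΩ × 0.0230/0.9770 = 132 Ω.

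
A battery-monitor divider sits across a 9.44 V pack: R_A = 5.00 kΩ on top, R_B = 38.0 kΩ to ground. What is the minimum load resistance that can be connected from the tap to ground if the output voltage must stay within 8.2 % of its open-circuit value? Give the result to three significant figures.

R_L(min) ≈ 49.5 kΩ

Output resistance R_th = R_A‖R_B = (5.00 × 38.0)/43.00 = 4.419 kΩ.
The fractional drop is R_th/(R_th + R_L); requiring this ≤ 0.0820 gives R_L ≥ R_th(1/0.0820 − 1) = 4.419 × 11.20 = 49.5 kΩ.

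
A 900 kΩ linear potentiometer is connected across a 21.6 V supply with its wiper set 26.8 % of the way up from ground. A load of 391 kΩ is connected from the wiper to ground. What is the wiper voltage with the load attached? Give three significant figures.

V ≈ 3.99 V

The wiper splits the pot into (1−α)R = 658.8 kΩ above and αR = 241.2 kΩ below.
Lower section ‖ load = 149.2 kΩ.
V_wiper = 21.6 × 149.2/(658.8 + 149.2) = 3.99 V.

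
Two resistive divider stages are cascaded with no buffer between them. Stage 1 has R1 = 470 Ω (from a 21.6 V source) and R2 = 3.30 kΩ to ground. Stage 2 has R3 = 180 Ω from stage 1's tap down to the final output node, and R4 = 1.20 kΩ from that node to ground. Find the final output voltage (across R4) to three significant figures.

V_out ≈ 12.7 V

Stage 2 presents R3+R4 = 1380 Ω as a load on stage 1's tap.
Stage 1's lower leg becomes R2‖(R3+R4) = 973.1 Ω, so V_mid = 21.6 × 973.1/1443 = 14.57 V.
Stage 2 is itself unloaded: V_out = V_mid × R4/(R3+R4) = 14.57 × 1200/1380 = 12.7 V.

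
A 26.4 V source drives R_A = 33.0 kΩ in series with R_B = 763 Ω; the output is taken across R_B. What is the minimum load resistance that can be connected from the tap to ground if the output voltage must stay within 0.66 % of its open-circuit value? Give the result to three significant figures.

Output resistance R_th = R_A‖R_B = (33000 × 763)/33760 = 745.8 Ω.
The fractional drop is R_th/(R_th + R_L); requiring this ≤ 0.00660 gives R_L ≥ R_th(1/0.00660 − 1) = 745.8 × 150.5 = 112 kΩ.

R_L(min) ≈ 112 kΩ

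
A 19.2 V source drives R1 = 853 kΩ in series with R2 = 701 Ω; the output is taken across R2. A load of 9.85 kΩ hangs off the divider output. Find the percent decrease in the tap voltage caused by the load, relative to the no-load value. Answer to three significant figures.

The divider's output (Thévenin) resistance is R1‖R2 = 700.4 Ω.
Fractional drop under load = R_th/(R_th + R_L) = 700.4 / (700.4 + 9850) = 0.06639.
So the output falls by 6.64 %.

6.64 %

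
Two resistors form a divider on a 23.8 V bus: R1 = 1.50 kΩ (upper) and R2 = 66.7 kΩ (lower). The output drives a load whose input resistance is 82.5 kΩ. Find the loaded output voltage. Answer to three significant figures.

The load sits in parallel with R2: R2‖R_L = (66.7 × 82.5) / (66.7 + 82.5) = 36.88 kΩ.
V_out = 23.8 × 36.88 / (1.50 + 36.88) = 23.8 × 36.88/38.38 = 22.9 V.

V_out ≈ 22.9 V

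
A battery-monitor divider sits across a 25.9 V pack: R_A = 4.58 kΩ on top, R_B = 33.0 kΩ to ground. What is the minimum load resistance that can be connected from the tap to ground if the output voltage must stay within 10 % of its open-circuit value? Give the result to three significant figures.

Output resistance R_th = R_A‖R_B = (4.58 × 33.0)/37.58 = 4.022 kΩ.
The fractional drop is R_th/(R_th + R_L); requiring this ≤ 0.100 gives R_L ≥ R_th(1/0.100 − 1) = 4.022 × 9.000 = 36.2 kΩ.

R_L(min) ≈ 36.2 kΩ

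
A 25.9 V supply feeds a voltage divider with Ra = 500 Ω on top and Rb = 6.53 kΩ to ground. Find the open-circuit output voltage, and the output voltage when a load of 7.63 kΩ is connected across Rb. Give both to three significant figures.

Open-circuit: V = 25.9 × 6530/(500 + 6530) = 24.1 V.
With the load, Rb becomes Rb‖R_L = 3519 Ω, so V = 25.9 × 3519/4019 = 22.7 V.

Unloaded: 24.1 V; loaded: 22.7 V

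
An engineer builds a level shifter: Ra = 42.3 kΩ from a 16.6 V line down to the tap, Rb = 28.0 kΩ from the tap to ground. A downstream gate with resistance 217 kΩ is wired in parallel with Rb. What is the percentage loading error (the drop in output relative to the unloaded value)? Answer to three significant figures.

The divider's output (Thévenin) resistance is Ra‖Rb = 16.85 kΩ.
Fractional drop under load = R_th/(R_th + R_L) = 16.85 / (16.85 + 217) = 0.07205.
So the output falls by 7.20 %.

7.20 %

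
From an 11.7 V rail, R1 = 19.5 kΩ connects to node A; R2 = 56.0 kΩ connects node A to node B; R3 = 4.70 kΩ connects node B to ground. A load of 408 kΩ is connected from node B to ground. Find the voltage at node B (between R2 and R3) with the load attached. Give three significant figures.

At node B, R3 is in parallel with the load: R3‖R_L = 4.646 kΩ.
Below node A the resistance is R2 + (R3‖R_L) = 60.65 kΩ, so V_A = 11.7 × 60.65/80.15 = 8.853 V.
Then V_B = V_A × (R3‖R_L)/(R2 + R3‖R_L) = 8.853 × 4.646/60.65 = 0.678 V.

V ≈ 0.678 V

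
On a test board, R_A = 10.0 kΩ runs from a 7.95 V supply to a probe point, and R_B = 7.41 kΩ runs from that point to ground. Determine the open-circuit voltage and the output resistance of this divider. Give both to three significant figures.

V_th = 3.38 V, R_th = 4.26 kΩ

V_th is the open-circuit tap voltage: 7.95 × 7.41/(10.0 + 7.41) = 3.38 V.
With the supply zeroed, R_A and R_B appear in parallel from the tap: R_th = R_A‖R_B = (10.0 × 7.41)/17.41 = 4.26 kΩ.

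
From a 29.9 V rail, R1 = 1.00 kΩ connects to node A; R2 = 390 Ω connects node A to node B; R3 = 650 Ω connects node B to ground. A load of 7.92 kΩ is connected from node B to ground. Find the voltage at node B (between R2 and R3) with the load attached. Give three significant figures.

At node B, R3 is in parallel with the load: R3‖R_L = 600.7 Ω.
Below node A the resistance is R2 + (R3‖R_L) = 990.7 Ω, so V_A = 29.9 × 990.7/1991 = 14.88 V.
Then V_B = V_A × (R3‖R_L)/(R2 + R3‖R_L) = 14.88 × 600.7/990.7 = 9.02 V.

V ≈ 9.02 V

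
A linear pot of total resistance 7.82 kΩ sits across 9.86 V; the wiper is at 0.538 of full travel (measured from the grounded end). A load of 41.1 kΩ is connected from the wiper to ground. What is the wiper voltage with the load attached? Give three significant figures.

V ≈ 5.07 V

The wiper splits the pot into (1−α)R = 3.613 kΩ above and αR = 4.207 kΩ below.
Lower section ‖ load = 3.816 kΩ.
V_wiper = 9.86 × 3.816/(3.613 + 3.816) = 5.07 V.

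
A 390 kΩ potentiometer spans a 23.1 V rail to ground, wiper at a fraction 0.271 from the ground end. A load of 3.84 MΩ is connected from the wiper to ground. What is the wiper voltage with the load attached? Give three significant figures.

V ≈ 6.14 V

The wiper splits the pot into (1−α)R = 284.3 kΩ above and αR = 105.7 kΩ below.
Lower section ‖ load = 102.9 kΩ.
V_wiper = 23.1 × 102.9/(284.3 + 102.9) = 6.14 V.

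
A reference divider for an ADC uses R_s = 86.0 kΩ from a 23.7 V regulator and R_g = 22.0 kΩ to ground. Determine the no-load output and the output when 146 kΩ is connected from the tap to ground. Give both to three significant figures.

Unloaded: 4.83 V; loaded: 4.31 V

Open-circuit: V = 23.7 × 22.0/(86.0 + 22.0) = 4.83 V.
With the load, R_g becomes R_g‖R_L = 19.12 kΩ, so V = 23.7 × 19.12/105.1 = 4.31 V.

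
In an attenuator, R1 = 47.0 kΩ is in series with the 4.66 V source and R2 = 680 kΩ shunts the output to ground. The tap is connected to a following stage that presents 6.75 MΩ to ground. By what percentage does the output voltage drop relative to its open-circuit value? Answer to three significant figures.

0.647 %

The divider's output (Thévenin) resistance is R1‖R2 = 43.96 kΩ.
Fractional drop under load = R_th/(R_th + R_L) = 43.96 / (43.96 + 6750) = 0.006471.
So the output falls by 0.647 %.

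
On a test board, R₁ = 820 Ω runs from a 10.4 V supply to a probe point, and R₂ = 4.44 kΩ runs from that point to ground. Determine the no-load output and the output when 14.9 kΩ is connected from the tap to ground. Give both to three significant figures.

Open-circuit: V = 10.4 × 4440/(820 + 4440) = 8.78 V.
With the load, R₂ becomes R₂‖R_L = 3421 Ω, so V = 10.4 × 3421/4241 = 8.39 V.

Unloaded: 8.78 V; loaded: 8.39 V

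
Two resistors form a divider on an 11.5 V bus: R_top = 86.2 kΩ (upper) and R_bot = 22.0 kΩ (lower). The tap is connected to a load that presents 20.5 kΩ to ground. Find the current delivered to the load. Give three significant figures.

R_bot‖R_L = 10.61 kΩ; V_out = 11.5 × 10.61/96.81 = 1.261 V.
I_L = V_out / R_L = 1.261 / 20.5 kΩ = 0.0615 mA.

I_L ≈ 0.0615 mA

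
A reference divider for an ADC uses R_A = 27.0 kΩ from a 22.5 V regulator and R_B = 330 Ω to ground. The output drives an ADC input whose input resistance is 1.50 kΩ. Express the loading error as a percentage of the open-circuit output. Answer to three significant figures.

The divider's output (Thévenin) resistance is R_A‖R_B = 326.0 Ω.
Fractional drop under load = R_th/(R_th + R_L) = 326.0 / (326.0 + 1500) = 0.1785.
So the output falls by 17.9 %.

17.9 %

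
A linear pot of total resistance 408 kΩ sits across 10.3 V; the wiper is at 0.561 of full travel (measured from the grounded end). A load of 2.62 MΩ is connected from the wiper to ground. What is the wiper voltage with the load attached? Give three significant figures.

V ≈ 5.56 V

The wiper splits the pot into (1−α)R = 179.1 kΩ above and αR = 228.9 kΩ below.
Lower section ‖ load = 210.5 kΩ.
V_wiper = 10.3 × 210.5/(179.1 + 210.5) = 5.56 V.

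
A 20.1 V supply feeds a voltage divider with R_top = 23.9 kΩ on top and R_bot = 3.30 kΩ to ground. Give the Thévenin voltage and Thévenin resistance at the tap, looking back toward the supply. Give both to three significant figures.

V_th = 2.44 V, R_th = 2.90 kΩ

V_th is the open-circuit tap voltage: 20.1 × 3.30/(23.9 + 3.30) = 2.44 V.
With the supply zeroed, R_top and R_bot appear in parallel from the tap: R_th = R_top‖R_bot = (23.9 × 3.30)/27.20 = 2.90 kΩ.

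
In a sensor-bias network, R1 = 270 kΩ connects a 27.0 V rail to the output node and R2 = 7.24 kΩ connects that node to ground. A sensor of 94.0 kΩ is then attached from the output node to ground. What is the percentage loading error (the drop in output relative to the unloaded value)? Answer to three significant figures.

6.98 %

The divider's output (Thévenin) resistance is R1‖R2 = 7.051 kΩ.
Fractional drop under load = R_th/(R_th + R_L) = 7.051 / (7.051 + 94.0) = 0.06978.
So the output falls by 6.98 %.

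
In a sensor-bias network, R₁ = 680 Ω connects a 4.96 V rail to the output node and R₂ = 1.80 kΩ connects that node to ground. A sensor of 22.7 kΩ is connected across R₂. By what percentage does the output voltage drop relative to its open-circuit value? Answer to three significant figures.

The divider's output (Thévenin) resistance is R₁‖R₂ = 493.5 Ω.
Fractional drop under load = R_th/(R_th + R_L) = 493.5 / (493.5 + 22700) = 0.02128.
So the output falls by 2.13 %.

2.13 %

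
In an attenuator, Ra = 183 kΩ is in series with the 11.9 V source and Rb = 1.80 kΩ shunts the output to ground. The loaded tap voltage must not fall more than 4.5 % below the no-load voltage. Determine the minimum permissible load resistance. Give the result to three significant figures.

R_L(min) ≈ 37.8 kΩ

Output resistance R_th = Ra‖Rb = (183 × 1.80)/184.8 = 1.782 kΩ.
The fractional drop is R_th/(R_th + R_L); requiring this ≤ 0.0450 gives R_L ≥ R_th(1/0.0450 − 1) = 1.782 × 21.22 = 37.8 kΩ.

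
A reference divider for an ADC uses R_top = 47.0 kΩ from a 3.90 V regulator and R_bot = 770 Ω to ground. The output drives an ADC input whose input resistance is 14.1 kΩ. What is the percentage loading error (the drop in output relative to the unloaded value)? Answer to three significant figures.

5.10 %

The divider's output (Thévenin) resistance is R_top‖R_bot = 757.6 Ω.
Fractional drop under load = R_th/(R_th + R_L) = 757.6 / (757.6 + 14100) = 0.05099.
So the output falls by 5.10 %.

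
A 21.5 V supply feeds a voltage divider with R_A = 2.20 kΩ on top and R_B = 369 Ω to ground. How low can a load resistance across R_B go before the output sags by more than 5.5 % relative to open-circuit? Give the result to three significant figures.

R_L(min) ≈ 5.43 kΩ

Output resistance R_th = R_A‖R_B = (2200 × 369)/2569 = 316.0 Ω.
The fractional drop is R_th/(R_th + R_L); requiring this ≤ 0.0550 gives R_L ≥ R_th(1/0.0550 − 1) = 316.0 × 17.18 = 5.43 kΩ.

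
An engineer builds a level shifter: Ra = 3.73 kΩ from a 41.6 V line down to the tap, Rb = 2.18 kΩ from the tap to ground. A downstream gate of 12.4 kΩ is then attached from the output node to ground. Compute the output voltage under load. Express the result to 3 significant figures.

V_out ≈ 13.8 V

The load sits in parallel with Rb: Rb‖R_L = (2.18 × 12.4) / (2.18 + 12.4) = 1.854 kΩ.
V_out = 41.6 × 1.854 / (3.73 + 1.854) = 41.6 × 1.854/5.584 = 13.8 V.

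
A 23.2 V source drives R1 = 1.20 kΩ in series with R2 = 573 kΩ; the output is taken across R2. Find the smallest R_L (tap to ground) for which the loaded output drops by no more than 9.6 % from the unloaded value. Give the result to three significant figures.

R_L(min) ≈ 11.3 kΩ

Output resistance R_th = R1‖R2 = (1.20 × 573)/574.2 = 1.197 kΩ.
The fractional drop is R_th/(R_th + R_L); requiring this ≤ 0.0960 gives R_L ≥ R_th(1/0.0960 − 1) = 1.197 × 9.417 = 11.3 kΩ.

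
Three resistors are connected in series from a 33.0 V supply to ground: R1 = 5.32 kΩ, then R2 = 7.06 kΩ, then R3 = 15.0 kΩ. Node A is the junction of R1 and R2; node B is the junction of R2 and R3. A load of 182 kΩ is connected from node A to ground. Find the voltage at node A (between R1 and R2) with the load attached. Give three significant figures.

Below node A the series string R2+R3 = 22.06 kΩ sits in parallel with the 182 kΩ load: 19.68 kΩ.
V_A = 33.0 × 19.68/(5.32 + 19.68) = 26.0 V.

V ≈ 26.0 V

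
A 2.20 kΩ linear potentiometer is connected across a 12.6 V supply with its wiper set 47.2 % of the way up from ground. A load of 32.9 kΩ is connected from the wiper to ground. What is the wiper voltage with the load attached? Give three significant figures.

V ≈ 5.85 V

The wiper splits the pot into (1−α)R = 1.162 kΩ above and αR = 1.038 kΩ below.
Lower section ‖ load = 1.007 kΩ.
V_wiper = 12.6 × 1.007/(1.162 + 1.007) = 5.85 V.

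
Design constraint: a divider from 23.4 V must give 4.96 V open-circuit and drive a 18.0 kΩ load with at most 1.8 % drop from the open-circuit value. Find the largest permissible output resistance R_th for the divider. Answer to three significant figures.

R_th ≤ 330 Ω

Loading drop = R_th/(R_th + R_L) ≤ 0.0180, so R_th ≤ R_L · ε/(1−ε) = 18.0 kΩ × 0.0180/0.9820 = 330 Ω.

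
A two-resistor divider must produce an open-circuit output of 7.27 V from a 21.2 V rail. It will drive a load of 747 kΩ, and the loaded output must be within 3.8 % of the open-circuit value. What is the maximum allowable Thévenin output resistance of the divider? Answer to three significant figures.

R_th ≤ 29.5 kΩ

Loading drop = R_th/(R_th + R_L) ≤ 0.0380, so R_th ≤ R_L · ε/(1−ε) = 747 kΩ × 0.0380/0.9620 = 29.5 kΩ.
(Any R1, R2 with R2/(R1+R2) = 0.343 and R1‖R2 ≤ 29.5 kΩ will meet the spec.)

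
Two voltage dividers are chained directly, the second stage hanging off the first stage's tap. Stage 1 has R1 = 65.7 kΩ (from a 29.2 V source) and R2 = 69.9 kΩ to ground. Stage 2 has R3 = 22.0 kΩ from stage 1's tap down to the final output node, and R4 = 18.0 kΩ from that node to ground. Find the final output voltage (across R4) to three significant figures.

Stage 2 presents R3+R4 = 40.00 kΩ as a load on stage 1's tap.
Stage 1's lower leg becomes R2‖(R3+R4) = 25.44 kΩ, so V_mid = 29.2 × 25.44/91.14 = 8.151 V.
Stage 2 is itself unloaded: V_out = V_mid × R4/(R3+R4) = 8.151 × 18.0/40.00 = 3.67 V.

V_out ≈ 3.67 V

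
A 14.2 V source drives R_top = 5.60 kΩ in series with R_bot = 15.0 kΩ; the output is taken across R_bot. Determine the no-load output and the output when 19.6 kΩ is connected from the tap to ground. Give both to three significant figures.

Unloaded: 10.3 V; loaded: 8.56 V

Open-circuit: V = 14.2 × 15.0/(5.60 + 15.0) = 10.3 V.
With the load, R_bot becomes R_bot‖R_L = 8.497 kΩ, so V = 14.2 × 8.497/14.10 = 8.56 V.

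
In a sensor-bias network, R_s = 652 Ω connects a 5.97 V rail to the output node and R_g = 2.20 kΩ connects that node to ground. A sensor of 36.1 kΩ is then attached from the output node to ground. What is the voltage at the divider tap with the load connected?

The load sits in parallel with R_g: R_g‖R_L = (2200 × 36100) / (2200 + 36100) = 2074 Ω.
V_out = 5.97 × 2074 / (652 + 2074) = 5.97 × 2074/2726 = 4.54 V.

V_out ≈ 4.54 V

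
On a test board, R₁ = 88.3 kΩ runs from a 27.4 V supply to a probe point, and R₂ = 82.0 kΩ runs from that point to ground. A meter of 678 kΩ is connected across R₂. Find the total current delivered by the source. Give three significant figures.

I ≈ 0.170 mA

R₂‖R_L = 73.15 kΩ, so the source sees R₁ + R₂‖R_L = 161.5 kΩ.
I = 27.4 V / 161.5 kΩ = 0.170 mA.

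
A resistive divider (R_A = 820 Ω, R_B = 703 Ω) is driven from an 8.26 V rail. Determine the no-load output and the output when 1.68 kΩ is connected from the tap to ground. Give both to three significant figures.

Unloaded: 3.81 V; loaded: 3.11 V

Open-circuit: V = 8.26 × 703/(820 + 703) = 3.81 V.
With the load, R_B becomes R_B‖R_L = 495.6 Ω, so V = 8.26 × 495.6/1316 = 3.11 V.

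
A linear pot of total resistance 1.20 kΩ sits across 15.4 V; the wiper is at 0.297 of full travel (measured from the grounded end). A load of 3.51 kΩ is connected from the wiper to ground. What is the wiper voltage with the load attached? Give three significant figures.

The wiper splits the pot into (1−α)R = 843.6 Ω above and αR = 356.4 Ω below.
Lower section ‖ load = 323.5 Ω.
V_wiper = 15.4 × 323.5/(843.6 + 323.5) = 4.27 V.

V ≈ 4.27 V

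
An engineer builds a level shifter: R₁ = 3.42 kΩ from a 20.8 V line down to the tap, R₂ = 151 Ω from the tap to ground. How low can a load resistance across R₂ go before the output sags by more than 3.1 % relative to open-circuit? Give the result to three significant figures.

Output resistance R_th = R₁‖R₂ = (3420 × 151)/3571 = 144.6 Ω.
The fractional drop is R_th/(R_th + R_L); requiring this ≤ 0.0310 gives R_L ≥ R_th(1/0.0310 − 1) = 144.6 × 31.26 = 4.52 kΩ.

R_L(min) ≈ 4.52 kΩ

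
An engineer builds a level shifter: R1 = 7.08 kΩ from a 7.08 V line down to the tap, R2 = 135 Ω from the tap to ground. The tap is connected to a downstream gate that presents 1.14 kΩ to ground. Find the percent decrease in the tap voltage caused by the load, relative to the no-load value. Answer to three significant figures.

Unloaded V = 7.08 × 135/7215 = 0.13247 V.
Loaded: R2‖R_L = 120.7 Ω, giving V = 7.08 × 120.7/7201 = 0.11868 V.
Drop = (0.13247 − 0.11868) / 0.13247 = 10.4 %.

10.4 %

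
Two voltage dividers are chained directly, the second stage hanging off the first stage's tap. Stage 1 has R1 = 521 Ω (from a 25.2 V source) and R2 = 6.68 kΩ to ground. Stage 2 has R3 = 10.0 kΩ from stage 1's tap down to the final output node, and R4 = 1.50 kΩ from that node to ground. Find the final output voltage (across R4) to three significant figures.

Stage 2 presents R3+R4 = 11500 Ω as a load on stage 1's tap.
Stage 1's lower leg becomes R2‖(R3+R4) = 4226 Ω, so V_mid = 25.2 × 4226/4747 = 22.43 V.
Stage 2 is itself unloaded: V_out = V_mid × R4/(R3+R4) = 22.43 × 1500/11500 = 2.93 V.

V_out ≈ 2.93 V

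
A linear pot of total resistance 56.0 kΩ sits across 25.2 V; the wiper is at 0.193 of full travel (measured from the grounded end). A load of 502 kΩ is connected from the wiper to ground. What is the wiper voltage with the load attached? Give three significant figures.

The wiper splits the pot into (1−α)R = 45.19 kΩ above and αR = 10.81 kΩ below.
Lower section ‖ load = 10.58 kΩ.
V_wiper = 25.2 × 10.58/(45.19 + 10.58) = 4.78 V.

V ≈ 4.78 V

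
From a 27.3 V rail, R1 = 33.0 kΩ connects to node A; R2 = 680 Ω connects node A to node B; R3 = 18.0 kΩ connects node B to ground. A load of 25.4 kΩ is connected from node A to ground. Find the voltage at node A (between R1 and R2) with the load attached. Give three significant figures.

V ≈ 6.71 V

Below node A the series string R2+R3 = 18680 Ω sits in parallel with the 25400 Ω load: 10760 Ω.
V_A = 27.3 × 10760/(33000 + 10760) = 6.71 V.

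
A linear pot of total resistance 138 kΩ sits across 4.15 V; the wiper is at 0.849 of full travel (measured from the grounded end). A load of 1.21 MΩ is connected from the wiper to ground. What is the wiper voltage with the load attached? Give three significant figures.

The wiper splits the pot into (1−α)R = 20.84 kΩ above and αR = 117.2 kΩ below.
Lower section ‖ load = 106.8 kΩ.
V_wiper = 4.15 × 106.8/(20.84 + 106.8) = 3.47 V.

V ≈ 3.47 V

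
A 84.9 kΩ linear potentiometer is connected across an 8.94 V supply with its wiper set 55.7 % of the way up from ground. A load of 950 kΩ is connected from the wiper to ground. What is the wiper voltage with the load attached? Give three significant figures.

The wiper splits the pot into (1−α)R = 37.61 kΩ above and αR = 47.29 kΩ below.
Lower section ‖ load = 45.05 kΩ.
V_wiper = 8.94 × 45.05/(37.61 + 45.05) = 4.87 V.

V ≈ 4.87 V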